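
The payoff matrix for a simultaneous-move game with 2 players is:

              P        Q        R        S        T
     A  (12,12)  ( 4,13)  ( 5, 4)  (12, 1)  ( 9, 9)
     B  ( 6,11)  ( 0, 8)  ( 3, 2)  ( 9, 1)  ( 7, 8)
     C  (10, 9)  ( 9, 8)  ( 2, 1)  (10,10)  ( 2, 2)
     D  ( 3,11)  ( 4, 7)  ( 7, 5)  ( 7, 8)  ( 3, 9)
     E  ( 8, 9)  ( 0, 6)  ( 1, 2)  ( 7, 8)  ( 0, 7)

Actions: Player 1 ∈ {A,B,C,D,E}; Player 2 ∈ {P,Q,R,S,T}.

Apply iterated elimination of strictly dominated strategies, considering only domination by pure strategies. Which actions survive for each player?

P1 drop B (A beats it: P:12>6 Q:4>0 R:5>3 S:12>9 T:9>7)
P1 drop E (A beats it: P:12>8 Q:4>0 R:5>1 S:12>7 T:9>0)
P2 drop R (P beats it: A:12>4 C:9>1 D:11>5)
P2 drop T (P beats it: A:12>9 C:9>2 D:11>9)
P1 drop D (C beats it: P:10>3 Q:9>4 S:10>7)
P1→{A,C} P2→{P,Q,S}

IESDS → P1:{A,C} P2:{P,Q,S}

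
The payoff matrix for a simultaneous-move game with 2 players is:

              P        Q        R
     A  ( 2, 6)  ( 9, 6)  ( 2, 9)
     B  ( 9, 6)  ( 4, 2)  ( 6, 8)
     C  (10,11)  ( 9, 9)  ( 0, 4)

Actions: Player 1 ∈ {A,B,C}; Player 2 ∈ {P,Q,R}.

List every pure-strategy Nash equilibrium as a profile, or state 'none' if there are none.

(A,P): not NE [P1→C gives 10>2; P2→R gives 9>6]
(A,Q): not NE [P2→R gives 9>6]
(A,R): not NE [P1→B gives 6>2]
(B,P): not NE [P1→C gives 10>9; P2→R gives 8>6]
(B,Q): not NE [P1→C gives 9>4; P2→R gives 8>2]
(B,R): NE
(C,P): NE
(C,Q): not NE [P2→P gives 11>9]
(C,R): not NE [P1→B gives 6>0; P2→P gives 11>4]

NE set: (B,R), (C,P)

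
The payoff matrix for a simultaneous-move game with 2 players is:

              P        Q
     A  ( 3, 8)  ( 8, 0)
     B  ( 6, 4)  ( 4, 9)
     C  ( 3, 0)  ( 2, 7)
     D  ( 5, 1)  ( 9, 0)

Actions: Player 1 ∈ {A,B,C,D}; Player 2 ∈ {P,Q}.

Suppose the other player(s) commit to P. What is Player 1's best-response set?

u_1(A vs P) = 3
u_1(B vs P) = 6
u_1(C vs P) = 3
u_1(D vs P) = 5
max payoff 6 at {B}

BR_1 = {B}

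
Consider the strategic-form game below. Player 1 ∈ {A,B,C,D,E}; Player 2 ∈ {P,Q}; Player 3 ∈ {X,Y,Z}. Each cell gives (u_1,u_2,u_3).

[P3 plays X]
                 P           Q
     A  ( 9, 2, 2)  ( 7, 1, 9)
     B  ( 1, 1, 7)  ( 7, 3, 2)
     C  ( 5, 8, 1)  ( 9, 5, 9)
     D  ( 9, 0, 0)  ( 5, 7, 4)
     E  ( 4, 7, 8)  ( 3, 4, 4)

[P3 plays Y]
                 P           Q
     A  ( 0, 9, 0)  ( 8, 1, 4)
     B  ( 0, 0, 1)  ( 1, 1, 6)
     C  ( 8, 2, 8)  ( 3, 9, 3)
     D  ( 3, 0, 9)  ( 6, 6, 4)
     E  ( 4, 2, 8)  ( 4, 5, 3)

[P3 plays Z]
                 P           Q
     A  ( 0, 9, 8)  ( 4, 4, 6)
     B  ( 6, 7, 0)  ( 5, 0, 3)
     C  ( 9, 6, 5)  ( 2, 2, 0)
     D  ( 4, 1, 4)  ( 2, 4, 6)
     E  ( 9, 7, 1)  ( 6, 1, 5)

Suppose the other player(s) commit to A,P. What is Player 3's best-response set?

BR_3 = {Z}

u_3(X vs A,P) = 2
u_3(Y vs A,P) = 0
u_3(Z vs A,P) = 8
max payoff 8 at {Z}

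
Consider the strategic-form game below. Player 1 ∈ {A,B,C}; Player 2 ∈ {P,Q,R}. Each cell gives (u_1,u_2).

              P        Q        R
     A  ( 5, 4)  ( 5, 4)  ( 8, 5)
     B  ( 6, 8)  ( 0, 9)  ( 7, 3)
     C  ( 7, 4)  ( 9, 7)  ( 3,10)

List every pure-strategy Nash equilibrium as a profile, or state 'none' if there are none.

(A,P): not NE [P1→C gives 7>5; P2→R gives 5>4]
(A,Q): not NE [P1→C gives 9>5; P2→R gives 5>4]
(A,R): NE
(B,P): not NE [P1→C gives 7>6; P2→Q gives 9>8]
(B,Q): not NE [P1→C gives 9>0]
(B,R): not NE [P1→A gives 8>7; P2→Q gives 9>3]
(C,P): not NE [P2→R gives 10>4]
(C,Q): not NE [P2→R gives 10>7]
(C,R): not NE [P1→A gives 8>3]

NE set: (A,R)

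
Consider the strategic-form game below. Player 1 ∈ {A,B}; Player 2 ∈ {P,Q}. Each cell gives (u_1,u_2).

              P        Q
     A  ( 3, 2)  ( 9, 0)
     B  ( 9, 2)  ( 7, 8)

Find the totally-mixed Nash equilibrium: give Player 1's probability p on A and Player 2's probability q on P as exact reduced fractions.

p=3/4, q=1/4

P1 indiff ⇒ q·3+(1-q)·9 = q·9+(1-q)·7 ⇒ q(-6) = (1-q)(-2) ⇒ q = 1/4
P2 indiff ⇒ p·2+(1-p)·2 = p·0+(1-p)·8 ⇒ p(2) = (1-p)(6) ⇒ p = 3/4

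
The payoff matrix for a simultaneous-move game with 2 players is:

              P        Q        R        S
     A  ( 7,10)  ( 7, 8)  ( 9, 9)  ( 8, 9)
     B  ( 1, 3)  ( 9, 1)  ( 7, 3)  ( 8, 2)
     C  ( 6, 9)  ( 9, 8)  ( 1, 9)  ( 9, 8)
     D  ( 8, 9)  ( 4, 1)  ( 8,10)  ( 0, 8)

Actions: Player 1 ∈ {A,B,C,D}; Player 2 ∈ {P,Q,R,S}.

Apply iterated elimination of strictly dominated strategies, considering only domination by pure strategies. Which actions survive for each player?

P2 drop Q (P beats it: A:10>8 B:3>1 C:9>8 D:9>1)
P2 drop S (P beats it: A:10>9 B:3>2 C:9>8 D:9>8)
P1 drop B (A beats it: P:7>1 R:9>7)
P1 drop C (A beats it: P:7>6 R:9>1)
P1→{A,D} P2→{P,R}

Survivors P1:{A,D} P2:{P,R}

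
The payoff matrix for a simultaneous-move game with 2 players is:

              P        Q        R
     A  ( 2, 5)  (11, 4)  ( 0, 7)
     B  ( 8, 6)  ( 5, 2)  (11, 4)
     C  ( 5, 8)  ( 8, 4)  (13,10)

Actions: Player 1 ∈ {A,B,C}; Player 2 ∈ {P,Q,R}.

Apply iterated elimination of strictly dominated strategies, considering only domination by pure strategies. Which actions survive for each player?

P2 drop Q (P beats it: A:5>4 B:6>2 C:8>4)
P1 drop A (B beats it: P:8>2 R:11>0)
P1→{B,C} P2→{P,R}

IESDS → P1:{B,C} P2:{P,R}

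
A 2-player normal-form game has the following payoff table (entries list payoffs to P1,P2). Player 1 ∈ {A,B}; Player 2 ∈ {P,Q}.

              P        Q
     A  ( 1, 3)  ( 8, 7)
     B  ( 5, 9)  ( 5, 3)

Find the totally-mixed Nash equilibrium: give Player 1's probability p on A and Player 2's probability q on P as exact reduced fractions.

(p,q) = (3/5, 3/7)

P1 indiff ⇒ q·1+(1-q)·8 = q·5+(1-q)·5 ⇒ q(-4) = (1-q)(-3) ⇒ q = 3/7
P2 indiff ⇒ p·3+(1-p)·9 = p·7+(1-p)·3 ⇒ p(-4) = (1-p)(-6) ⇒ p = 3/5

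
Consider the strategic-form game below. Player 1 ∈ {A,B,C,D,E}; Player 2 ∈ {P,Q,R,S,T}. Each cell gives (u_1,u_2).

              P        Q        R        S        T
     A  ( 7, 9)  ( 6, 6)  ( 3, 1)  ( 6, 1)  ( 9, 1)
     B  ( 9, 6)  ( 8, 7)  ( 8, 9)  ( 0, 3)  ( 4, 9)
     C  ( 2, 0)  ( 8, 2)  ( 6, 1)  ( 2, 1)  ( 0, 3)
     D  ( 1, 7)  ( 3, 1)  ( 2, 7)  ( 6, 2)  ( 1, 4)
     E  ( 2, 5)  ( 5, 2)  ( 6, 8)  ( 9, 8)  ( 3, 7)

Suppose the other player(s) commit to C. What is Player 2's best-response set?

P2 best: {T}

u_2(P vs C) = 0
u_2(Q vs C) = 2
u_2(R vs C) = 1
u_2(S vs C) = 1
u_2(T vs C) = 3
max payoff 3 at {T}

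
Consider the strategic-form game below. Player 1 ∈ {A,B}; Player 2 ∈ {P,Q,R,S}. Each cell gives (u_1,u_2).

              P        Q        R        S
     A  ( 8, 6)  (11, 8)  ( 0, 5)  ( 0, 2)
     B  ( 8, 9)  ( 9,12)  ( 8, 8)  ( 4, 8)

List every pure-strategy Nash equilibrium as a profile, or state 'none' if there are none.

NE set: (A,Q)

(A,P): not NE [P2→Q gives 8>6]
(A,Q): NE
(A,R): not NE [P1→B gives 8>0; P2→Q gives 8>5]
(A,S): not NE [P1→B gives 4>0; P2→Q gives 8>2]
(B,P): not NE [P2→Q gives 12>9]
(B,Q): not NE [P1→A gives 11>9]
(B,R): not NE [P2→Q gives 12>8]
(B,S): not NE [P2→Q gives 12>8]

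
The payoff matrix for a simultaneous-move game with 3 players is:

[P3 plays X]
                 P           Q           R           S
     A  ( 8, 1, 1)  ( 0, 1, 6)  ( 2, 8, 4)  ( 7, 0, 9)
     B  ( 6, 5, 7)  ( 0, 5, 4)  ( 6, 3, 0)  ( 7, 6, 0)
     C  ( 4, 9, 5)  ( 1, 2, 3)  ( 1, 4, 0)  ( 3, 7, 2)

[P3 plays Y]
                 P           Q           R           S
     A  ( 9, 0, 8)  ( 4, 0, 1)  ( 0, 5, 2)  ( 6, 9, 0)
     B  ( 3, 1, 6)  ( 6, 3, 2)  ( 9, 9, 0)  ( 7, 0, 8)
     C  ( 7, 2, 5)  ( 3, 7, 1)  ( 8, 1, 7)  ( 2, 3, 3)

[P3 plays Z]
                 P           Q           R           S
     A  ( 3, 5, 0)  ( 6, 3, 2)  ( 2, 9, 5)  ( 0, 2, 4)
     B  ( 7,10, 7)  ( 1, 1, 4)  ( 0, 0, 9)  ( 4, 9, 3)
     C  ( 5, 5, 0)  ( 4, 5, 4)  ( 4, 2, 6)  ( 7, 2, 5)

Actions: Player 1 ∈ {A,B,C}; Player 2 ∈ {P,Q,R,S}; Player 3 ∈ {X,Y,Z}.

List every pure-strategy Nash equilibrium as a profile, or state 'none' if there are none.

(A,P,X): not NE [P2→R gives 8>1; P3→Y gives 8>1]
(A,P,Y): not NE [P2→S gives 9>0]
(A,P,Z): not NE [P1→B gives 7>3; P2→R gives 9>5; P3→Y gives 8>0]
(A,Q,X): not NE [P1→C gives 1>0; P2→R gives 8>1]
(A,Q,Y): not NE [P1→B gives 6>4; P2→S gives 9>0; P3→X gives 6>1]
(A,Q,Z): not NE [P2→R gives 9>3; P3→X gives 6>2]
(A,R,X): not NE [P1→B gives 6>2; P3→Z gives 5>4]
(A,R,Y): not NE [P1→B gives 9>0; P2→S gives 9>5; P3→Z gives 5>2]
(A,R,Z): not NE [P1→C gives 4>2]
(A,S,X): not NE [P2→R gives 8>0]
(A,S,Y): not NE [P1→B gives 7>6; P3→X gives 9>0]
(A,S,Z): not NE [P1→C gives 7>0; P2→R gives 9>2; P3→X gives 9>4]
(B,P,X): not NE [P1→A gives 8>6; P2→S gives 6>5]
(B,P,Y): not NE [P1→A gives 9>3; P2→R gives 9>1; P3→Z gives 7>6]
(B,P,Z): NE
(B,Q,X): not NE [P1→C gives 1>0; P2→S gives 6>5]
(B,Q,Y): not NE [P2→R gives 9>3; P3→Z gives 4>2]
(B,Q,Z): not NE [P1→A gives 6>1; P2→P gives 10>1]
(B,R,X): not NE [P2→S gives 6>3; P3→Z gives 9>0]
(B,R,Y): not NE [P3→Z gives 9>0]
(B,R,Z): not NE [P1→C gives 4>0; P2→P gives 10>0]
(B,S,X): not NE [P3→Y gives 8>0]
(B,S,Y): not NE [P2→R gives 9>0]
(B,S,Z): not NE [P1→C gives 7>4; P2→P gives 10>9; P3→Y gives 8>3]
(C,P,X): not NE [P1→A gives 8>4]
(C,P,Y): not NE [P1→A gives 9>7; P2→Q gives 7>2]
(C,P,Z): not NE [P1→B gives 7>5; P3→Y gives 5>0]
(C,Q,X): not NE [P2→P gives 9>2; P3→Z gives 4>3]
(C,Q,Y): not NE [P1→B gives 6>3; P3→Z gives 4>1]
(C,Q,Z): not NE [P1→A gives 6>4]
(C,R,X): not NE [P1→B gives 6>1; P2→P gives 9>4; P3→Y gives 7>0]
(C,R,Y): not NE [P1→B gives 9>8; P2→Q gives 7>1]
(C,R,Z): not NE [P2→Q gives 5>2; P3→Y gives 7>6]
(C,S,X): not NE [P1→B gives 7>3; P2→P gives 9>7; P3→Z gives 5>2]
(C,S,Y): not NE [P1→B gives 7>2; P2→Q gives 7>3; P3→Z gives 5>3]
(C,S,Z): not NE [P2→Q gives 5>2]

PSNE = {(B,P,Z)}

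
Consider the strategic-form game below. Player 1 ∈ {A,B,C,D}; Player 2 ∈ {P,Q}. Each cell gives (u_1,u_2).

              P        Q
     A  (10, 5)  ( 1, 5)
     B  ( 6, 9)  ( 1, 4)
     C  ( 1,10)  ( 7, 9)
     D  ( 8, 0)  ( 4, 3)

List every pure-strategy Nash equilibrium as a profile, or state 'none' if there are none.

Nash profiles: (A,P)

(A,P): NE
(A,Q): not NE [P1→C gives 7>1]
(B,P): not NE [P1→A gives 10>6]
(B,Q): not NE [P1→C gives 7>1; P2→P gives 9>4]
(C,P): not NE [P1→A gives 10>1]
(C,Q): not NE [P2→P gives 10>9]
(D,P): not NE [P1→A gives 10>8; P2→Q gives 3>0]
(D,Q): not NE [P1→C gives 7>4]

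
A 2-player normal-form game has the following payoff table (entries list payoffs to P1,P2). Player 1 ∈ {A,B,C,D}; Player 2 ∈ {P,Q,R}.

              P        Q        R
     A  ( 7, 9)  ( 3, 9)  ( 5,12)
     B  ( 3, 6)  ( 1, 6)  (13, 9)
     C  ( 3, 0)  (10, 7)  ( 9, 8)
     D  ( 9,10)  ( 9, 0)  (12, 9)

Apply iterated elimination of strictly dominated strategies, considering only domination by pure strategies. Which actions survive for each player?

Survivors P1:{B,D} P2:{P,R}

P1 drop A (D beats it: P:9>7 Q:9>3 R:12>5)
P2 drop Q (R beats it: B:9>6 C:8>7 D:9>0)
P1 drop C (D beats it: P:9>3 R:12>9)
P1→{B,D} P2→{P,R}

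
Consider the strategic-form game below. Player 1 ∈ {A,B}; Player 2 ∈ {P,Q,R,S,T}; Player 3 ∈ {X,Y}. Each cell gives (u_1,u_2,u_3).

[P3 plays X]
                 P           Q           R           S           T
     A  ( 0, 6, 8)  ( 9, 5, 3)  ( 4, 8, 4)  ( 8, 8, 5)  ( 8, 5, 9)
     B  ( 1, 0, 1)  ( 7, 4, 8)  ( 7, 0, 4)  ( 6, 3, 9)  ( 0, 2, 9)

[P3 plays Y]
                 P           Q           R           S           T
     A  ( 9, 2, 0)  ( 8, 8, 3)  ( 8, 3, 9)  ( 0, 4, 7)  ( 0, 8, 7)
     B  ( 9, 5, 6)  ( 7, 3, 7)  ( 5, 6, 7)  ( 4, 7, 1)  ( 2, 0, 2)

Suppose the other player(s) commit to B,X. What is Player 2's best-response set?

P2 best: {Q}

u_2(P vs B,X) = 0
u_2(Q vs B,X) = 4
u_2(R vs B,X) = 0
u_2(S vs B,X) = 3
u_2(T vs B,X) = 2
max payoff 4 at {Q}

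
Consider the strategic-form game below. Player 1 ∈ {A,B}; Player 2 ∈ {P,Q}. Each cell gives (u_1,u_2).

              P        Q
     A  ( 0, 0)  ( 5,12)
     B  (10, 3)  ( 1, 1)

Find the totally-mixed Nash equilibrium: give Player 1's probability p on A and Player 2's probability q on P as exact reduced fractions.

P1 indiff ⇒ q·0+(1-q)·5 = q·10+(1-q)·1 ⇒ q(-10) = (1-q)(-4) ⇒ q = 2/7
P2 indiff ⇒ p·0+(1-p)·3 = p·12+(1-p)·1 ⇒ p(-12) = (1-p)(-2) ⇒ p = 1/7

p=1/7, q=2/7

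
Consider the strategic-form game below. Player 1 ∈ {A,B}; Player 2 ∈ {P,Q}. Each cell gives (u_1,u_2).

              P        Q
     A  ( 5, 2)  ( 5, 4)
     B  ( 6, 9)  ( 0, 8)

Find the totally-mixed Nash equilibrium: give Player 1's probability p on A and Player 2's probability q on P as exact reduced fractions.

P1 indiff ⇒ q·5+(1-q)·5 = q·6+(1-q)·0 ⇒ q(-1) = (1-q)(-5) ⇒ q = 5/6
P2 indiff ⇒ p·2+(1-p)·9 = p·4+(1-p)·8 ⇒ p(-2) = (1-p)(-1) ⇒ p = 1/3

p=1/3, q=5/6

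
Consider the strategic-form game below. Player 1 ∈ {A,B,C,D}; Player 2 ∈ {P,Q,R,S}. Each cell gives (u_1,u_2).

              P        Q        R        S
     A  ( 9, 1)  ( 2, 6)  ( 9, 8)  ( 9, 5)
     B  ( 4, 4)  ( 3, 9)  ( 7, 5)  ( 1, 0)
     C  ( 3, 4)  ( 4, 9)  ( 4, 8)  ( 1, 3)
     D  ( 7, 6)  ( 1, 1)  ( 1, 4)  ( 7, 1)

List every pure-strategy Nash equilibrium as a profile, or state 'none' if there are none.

(A,P): not NE [P2→R gives 8>1]
(A,Q): not NE [P1→C gives 4>2; P2→R gives 8>6]
(A,R): NE
(A,S): not NE [P2→R gives 8>5]
(B,P): not NE [P1→A gives 9>4; P2→Q gives 9>4]
(B,Q): not NE [P1→C gives 4>3]
(B,R): not NE [P1→A gives 9>7; P2→Q gives 9>5]
(B,S): not NE [P1→A gives 9>1; P2→Q gives 9>0]
(C,P): not NE [P1→A gives 9>3; P2→Q gives 9>4]
(C,Q): NE
(C,R): not NE [P1→A gives 9>4; P2→Q gives 9>8]
(C,S): not NE [P1→A gives 9>1; P2→Q gives 9>3]
(D,P): not NE [P1→A gives 9>7]
(D,Q): not NE [P1→C gives 4>1; P2→P gives 6>1]
(D,R): not NE [P1→A gives 9>1; P2→P gives 6>4]
(D,S): not NE [P1→A gives 9>7; P2→P gives 6>1]

NE set: (A,R), (C,Q)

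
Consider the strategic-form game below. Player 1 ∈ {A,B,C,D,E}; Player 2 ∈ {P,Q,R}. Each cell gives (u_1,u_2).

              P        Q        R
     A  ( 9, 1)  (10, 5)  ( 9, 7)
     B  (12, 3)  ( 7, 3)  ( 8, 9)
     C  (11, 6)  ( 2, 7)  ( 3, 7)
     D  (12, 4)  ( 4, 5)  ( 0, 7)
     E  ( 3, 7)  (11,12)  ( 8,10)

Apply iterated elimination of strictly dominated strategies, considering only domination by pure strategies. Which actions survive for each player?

P1 drop C (B beats it: P:12>11 Q:7>2 R:8>3)
P2 drop P (R beats it: A:7>1 B:9>3 D:7>4 E:10>7)
P1 drop B (A beats it: Q:10>7 R:9>8)
P1 drop D (A beats it: Q:10>4 R:9>0)
P1→{A,E} P2→{Q,R}

IESDS → P1:{A,E} P2:{Q,R}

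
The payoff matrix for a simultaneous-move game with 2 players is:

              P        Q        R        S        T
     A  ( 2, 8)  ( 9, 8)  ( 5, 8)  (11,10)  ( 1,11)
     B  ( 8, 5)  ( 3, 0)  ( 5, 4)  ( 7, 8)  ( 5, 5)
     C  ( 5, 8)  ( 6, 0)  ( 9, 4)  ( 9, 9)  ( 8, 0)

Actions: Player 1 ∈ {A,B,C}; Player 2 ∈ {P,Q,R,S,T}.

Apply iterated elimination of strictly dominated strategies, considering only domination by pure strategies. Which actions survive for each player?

P2 drop P (S beats it: A:10>8 B:8>5 C:9>8)
P1 drop B (C beats it: Q:6>3 R:9>5 S:9>7 T:8>5)
P2 drop Q (S beats it: A:10>8 C:9>0)
P2 drop R (S beats it: A:10>8 C:9>4)
P1→{A,C} P2→{S,T}

Remaining: P1:{A,C} P2:{S,T}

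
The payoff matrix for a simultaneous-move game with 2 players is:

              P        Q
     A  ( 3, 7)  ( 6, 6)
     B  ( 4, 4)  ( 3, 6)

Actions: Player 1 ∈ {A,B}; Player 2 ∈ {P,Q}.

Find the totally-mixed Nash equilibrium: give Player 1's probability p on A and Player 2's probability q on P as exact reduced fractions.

P1 mixes 2/3 on A; P2 mixes 3/4 on P

P1 indiff ⇒ q·3+(1-q)·6 = q·4+(1-q)·3 ⇒ q(-1) = (1-q)(-3) ⇒ q = 3/4
P2 indiff ⇒ p·7+(1-p)·4 = p·6+(1-p)·6 ⇒ p(1) = (1-p)(2) ⇒ p = 2/3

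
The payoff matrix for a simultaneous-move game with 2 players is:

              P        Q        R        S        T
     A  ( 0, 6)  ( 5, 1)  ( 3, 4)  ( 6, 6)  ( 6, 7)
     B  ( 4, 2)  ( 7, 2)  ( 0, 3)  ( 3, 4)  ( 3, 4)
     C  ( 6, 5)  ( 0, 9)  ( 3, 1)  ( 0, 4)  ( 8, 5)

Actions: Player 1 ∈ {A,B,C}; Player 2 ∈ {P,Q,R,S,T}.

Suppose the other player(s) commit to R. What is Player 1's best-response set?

P1 best: {A,C}

u_1(A vs R) = 3
u_1(B vs R) = 0
u_1(C vs R) = 3
max payoff 3 at {A,C}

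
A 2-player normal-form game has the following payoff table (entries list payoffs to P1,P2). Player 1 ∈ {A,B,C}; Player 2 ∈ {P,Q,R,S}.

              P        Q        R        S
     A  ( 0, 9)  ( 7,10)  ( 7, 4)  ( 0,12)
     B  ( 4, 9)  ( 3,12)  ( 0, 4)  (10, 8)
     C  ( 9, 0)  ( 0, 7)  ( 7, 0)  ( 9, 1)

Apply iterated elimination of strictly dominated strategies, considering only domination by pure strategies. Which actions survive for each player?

P2 drop P (Q beats it: A:10>9 B:12>9 C:7>0)
P2 drop R (Q beats it: A:10>4 B:12>4 C:7>0)
P1 drop C (B beats it: Q:3>0 S:10>9)
P1→{A,B} P2→{Q,S}

Survivors P1:{A,B} P2:{Q,S}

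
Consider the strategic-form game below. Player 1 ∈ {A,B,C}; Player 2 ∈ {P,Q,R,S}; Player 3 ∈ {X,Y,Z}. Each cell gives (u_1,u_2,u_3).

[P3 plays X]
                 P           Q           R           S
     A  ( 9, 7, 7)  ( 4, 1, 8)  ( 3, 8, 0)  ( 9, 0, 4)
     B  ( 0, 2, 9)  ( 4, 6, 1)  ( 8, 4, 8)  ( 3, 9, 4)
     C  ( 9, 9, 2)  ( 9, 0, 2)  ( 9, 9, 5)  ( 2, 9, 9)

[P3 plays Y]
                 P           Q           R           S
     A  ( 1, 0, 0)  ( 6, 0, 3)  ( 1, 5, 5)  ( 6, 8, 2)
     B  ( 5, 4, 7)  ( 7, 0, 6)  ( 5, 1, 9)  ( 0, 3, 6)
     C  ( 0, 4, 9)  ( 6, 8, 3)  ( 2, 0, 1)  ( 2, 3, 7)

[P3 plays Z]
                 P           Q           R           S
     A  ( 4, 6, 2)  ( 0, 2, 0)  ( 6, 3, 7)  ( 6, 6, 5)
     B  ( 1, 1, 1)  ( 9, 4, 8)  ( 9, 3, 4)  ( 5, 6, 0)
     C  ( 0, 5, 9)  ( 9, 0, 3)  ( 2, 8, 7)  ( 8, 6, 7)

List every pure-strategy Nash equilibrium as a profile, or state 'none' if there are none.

(A,P,X): not NE [P2→R gives 8>7]
(A,P,Y): not NE [P1→B gives 5>1; P2→S gives 8>0; P3→X gives 7>0]
(A,P,Z): not NE [P3→X gives 7>2]
(A,Q,X): not NE [P1→C gives 9>4; P2→R gives 8>1]
(A,Q,Y): not NE [P1→B gives 7>6; P2→S gives 8>0; P3→X gives 8>3]
(A,Q,Z): not NE [P1→C gives 9>0; P2→S gives 6>2; P3→X gives 8>0]
(A,R,X): not NE [P1→C gives 9>3; P3→Z gives 7>0]
(A,R,Y): not NE [P1→B gives 5>1; P2→S gives 8>5; P3→Z gives 7>5]
(A,R,Z): not NE [P1→B gives 9>6; P2→S gives 6>3]
(A,S,X): not NE [P2→R gives 8>0; P3→Z gives 5>4]
(A,S,Y): not NE [P3→Z gives 5>2]
(A,S,Z): not NE [P1→C gives 8>6]
(B,P,X): not NE [P1→C gives 9>0; P2→S gives 9>2]
(B,P,Y): not NE [P3→X gives 9>7]
(B,P,Z): not NE [P1→A gives 4>1; P2→S gives 6>1; P3→X gives 9>1]
(B,Q,X): not NE [P1→C gives 9>4; P2→S gives 9>6; P3→Z gives 8>1]
(B,Q,Y): not NE [P2→P gives 4>0; P3→Z gives 8>6]
(B,Q,Z): not NE [P2→S gives 6>4]
(B,R,X): not NE [P1→C gives 9>8; P2→S gives 9>4; P3→Y gives 9>8]
(B,R,Y): not NE [P2→P gives 4>1]
(B,R,Z): not NE [P2→S gives 6>3; P3→Y gives 9>4]
(B,S,X): not NE [P1→A gives 9>3; P3→Y gives 6>4]
(B,S,Y): not NE [P1→A gives 6>0; P2→P gives 4>3]
(B,S,Z): not NE [P1→C gives 8>5; P3→Y gives 6>0]
(C,P,X): not NE [P3→Z gives 9>2]
(C,P,Y): not NE [P1→B gives 5>0; P2→Q gives 8>4]
(C,P,Z): not NE [P1→A gives 4>0; P2→R gives 8>5]
(C,Q,X): not NE [P2→S gives 9>0; P3→Z gives 3>2]
(C,Q,Y): not NE [P1→B gives 7>6]
(C,Q,Z): not NE [P2→R gives 8>0]
(C,R,X): not NE [P3→Z gives 7>5]
(C,R,Y): not NE [P1→B gives 5>2; P2→Q gives 8>0; P3→Z gives 7>1]
(C,R,Z): not NE [P1→B gives 9>2]
(C,S,X): not NE [P1→A gives 9>2]
(C,S,Y): not NE [P1→A gives 6>2; P2→Q gives 8>3; P3→X gives 9>7]
(C,S,Z): not NE [P2→R gives 8>6; P3→X gives 9>7]

PSNE: ∅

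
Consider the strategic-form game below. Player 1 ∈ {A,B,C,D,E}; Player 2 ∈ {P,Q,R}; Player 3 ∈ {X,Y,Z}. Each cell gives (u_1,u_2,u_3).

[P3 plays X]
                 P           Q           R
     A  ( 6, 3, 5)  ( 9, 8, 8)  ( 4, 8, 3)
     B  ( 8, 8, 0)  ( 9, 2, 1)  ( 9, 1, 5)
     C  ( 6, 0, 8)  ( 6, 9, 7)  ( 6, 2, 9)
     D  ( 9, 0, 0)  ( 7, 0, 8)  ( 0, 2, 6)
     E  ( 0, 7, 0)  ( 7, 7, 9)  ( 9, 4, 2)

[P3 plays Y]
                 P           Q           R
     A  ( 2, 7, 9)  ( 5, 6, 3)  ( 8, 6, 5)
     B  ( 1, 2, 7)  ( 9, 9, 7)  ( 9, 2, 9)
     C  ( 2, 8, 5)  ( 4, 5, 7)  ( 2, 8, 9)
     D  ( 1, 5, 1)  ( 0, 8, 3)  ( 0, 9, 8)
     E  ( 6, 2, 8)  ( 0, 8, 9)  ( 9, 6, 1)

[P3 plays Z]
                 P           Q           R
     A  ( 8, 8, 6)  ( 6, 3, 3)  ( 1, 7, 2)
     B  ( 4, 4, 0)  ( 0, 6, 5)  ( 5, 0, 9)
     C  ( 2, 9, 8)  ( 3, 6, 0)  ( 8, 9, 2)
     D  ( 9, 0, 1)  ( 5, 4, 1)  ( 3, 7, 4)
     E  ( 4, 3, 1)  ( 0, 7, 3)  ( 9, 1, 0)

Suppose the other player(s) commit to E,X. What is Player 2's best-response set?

u_2(P vs E,X) = 7
u_2(Q vs E,X) = 7
u_2(R vs E,X) = 4
max payoff 7 at {P,Q}

BR_2 = {P,Q}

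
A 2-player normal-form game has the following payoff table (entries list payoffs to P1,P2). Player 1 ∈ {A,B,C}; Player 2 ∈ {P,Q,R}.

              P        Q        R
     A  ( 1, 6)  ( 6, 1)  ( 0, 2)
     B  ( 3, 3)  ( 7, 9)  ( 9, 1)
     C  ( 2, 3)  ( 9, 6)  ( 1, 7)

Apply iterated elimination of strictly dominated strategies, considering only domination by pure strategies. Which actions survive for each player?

IESDS → P1:{B,C} P2:{Q,R}

P1 drop A (B beats it: P:3>1 Q:7>6 R:9>0)
P2 drop P (Q beats it: B:9>3 C:6>3)
P1→{B,C} P2→{Q,R}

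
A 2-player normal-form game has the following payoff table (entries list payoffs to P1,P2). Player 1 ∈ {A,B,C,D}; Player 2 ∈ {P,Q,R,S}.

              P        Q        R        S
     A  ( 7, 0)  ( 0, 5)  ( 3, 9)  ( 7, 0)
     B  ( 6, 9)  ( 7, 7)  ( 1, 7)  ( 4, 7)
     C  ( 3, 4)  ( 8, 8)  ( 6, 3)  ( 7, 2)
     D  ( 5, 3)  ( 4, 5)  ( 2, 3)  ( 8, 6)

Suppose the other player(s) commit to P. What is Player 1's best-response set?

u_1(A vs P) = 7
u_1(B vs P) = 6
u_1(C vs P) = 3
u_1(D vs P) = 5
max payoff 7 at {A}

P1 best: {A}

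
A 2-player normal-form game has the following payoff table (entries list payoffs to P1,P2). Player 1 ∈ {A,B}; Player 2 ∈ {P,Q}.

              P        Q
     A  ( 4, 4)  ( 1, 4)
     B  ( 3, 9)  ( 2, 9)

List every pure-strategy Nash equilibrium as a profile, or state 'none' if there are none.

NE set: (A,P), (B,Q)

(A,P): NE
(A,Q): not NE [P1→B gives 2>1]
(B,P): not NE [P1→A gives 4>3]
(B,Q): NE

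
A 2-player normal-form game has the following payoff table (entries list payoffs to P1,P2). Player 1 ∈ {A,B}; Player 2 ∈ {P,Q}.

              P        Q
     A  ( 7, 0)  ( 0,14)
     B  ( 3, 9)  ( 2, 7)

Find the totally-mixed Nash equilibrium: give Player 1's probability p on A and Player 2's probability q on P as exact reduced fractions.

P1 mixes 1/8 on A; P2 mixes 1/3 on P

P1 indiff ⇒ q·7+(1-q)·0 = q·3+(1-q)·2 ⇒ q(4) = (1-q)(2) ⇒ q = 1/3
P2 indiff ⇒ p·0+(1-p)·9 = p·14+(1-p)·7 ⇒ p(-14) = (1-p)(-2) ⇒ p = 1/8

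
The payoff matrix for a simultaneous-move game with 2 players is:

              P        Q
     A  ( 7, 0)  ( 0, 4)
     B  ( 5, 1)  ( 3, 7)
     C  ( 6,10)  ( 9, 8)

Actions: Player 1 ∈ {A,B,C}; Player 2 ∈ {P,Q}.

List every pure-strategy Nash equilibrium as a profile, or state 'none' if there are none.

(A,P): not NE [P2→Q gives 4>0]
(A,Q): not NE [P1→C gives 9>0]
(B,P): not NE [P1→A gives 7>5; P2→Q gives 7>1]
(B,Q): not NE [P1→C gives 9>3]
(C,P): not NE [P1→A gives 7>6]
(C,Q): not NE [P2→P gives 10>8]

No pure NE.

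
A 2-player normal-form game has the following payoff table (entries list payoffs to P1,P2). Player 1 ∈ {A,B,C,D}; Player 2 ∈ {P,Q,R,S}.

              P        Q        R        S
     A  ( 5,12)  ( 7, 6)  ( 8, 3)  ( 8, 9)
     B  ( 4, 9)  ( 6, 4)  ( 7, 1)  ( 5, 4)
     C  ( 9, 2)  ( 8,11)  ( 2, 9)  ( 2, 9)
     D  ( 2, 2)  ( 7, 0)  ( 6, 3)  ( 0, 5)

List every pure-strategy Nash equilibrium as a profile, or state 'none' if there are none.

PSNE = {(C,Q)}

(A,P): not NE [P1→C gives 9>5]
(A,Q): not NE [P1→C gives 8>7; P2→P gives 12>6]
(A,R): not NE [P2→P gives 12>3]
(A,S): not NE [P2→P gives 12>9]
(B,P): not NE [P1→C gives 9>4]
(B,Q): not NE [P1→C gives 8>6; P2→P gives 9>4]
(B,R): not NE [P1→A gives 8>7; P2→P gives 9>1]
(B,S): not NE [P1→A gives 8>5; P2→P gives 9>4]
(C,P): not NE [P2→Q gives 11>2]
(C,Q): NE
(C,R): not NE [P1→A gives 8>2; P2→Q gives 11>9]
(C,S): not NE [P1→A gives 8>2; P2→Q gives 11>9]
(D,P): not NE [P1→C gives 9>2; P2→S gives 5>2]
(D,Q): not NE [P1→C gives 8>7; P2→S gives 5>0]
(D,R): not NE [P1→A gives 8>6; P2→S gives 5>3]
(D,S): not NE [P1→A gives 8>0]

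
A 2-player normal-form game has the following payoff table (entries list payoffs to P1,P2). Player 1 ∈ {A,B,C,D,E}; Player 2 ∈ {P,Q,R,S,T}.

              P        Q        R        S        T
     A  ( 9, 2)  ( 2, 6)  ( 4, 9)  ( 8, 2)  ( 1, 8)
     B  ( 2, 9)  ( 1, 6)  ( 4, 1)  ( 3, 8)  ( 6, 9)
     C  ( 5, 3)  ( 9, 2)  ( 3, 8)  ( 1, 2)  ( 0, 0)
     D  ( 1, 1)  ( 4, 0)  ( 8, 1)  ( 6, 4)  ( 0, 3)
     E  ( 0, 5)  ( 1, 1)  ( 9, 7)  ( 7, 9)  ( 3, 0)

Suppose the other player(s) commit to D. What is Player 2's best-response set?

argmax u_2 = {S}

u_2(P vs D) = 1
u_2(Q vs D) = 0
u_2(R vs D) = 1
u_2(S vs D) = 4
u_2(T vs D) = 3
max payoff 4 at {S}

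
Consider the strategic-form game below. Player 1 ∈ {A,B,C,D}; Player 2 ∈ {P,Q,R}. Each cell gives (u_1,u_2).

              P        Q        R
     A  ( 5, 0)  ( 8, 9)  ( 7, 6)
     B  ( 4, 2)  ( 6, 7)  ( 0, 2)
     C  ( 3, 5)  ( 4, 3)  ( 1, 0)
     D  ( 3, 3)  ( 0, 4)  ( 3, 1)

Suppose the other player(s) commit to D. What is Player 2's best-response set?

argmax u_2 = {Q}

u_2(P vs D) = 3
u_2(Q vs D) = 4
u_2(R vs D) = 1
max payoff 4 at {Q}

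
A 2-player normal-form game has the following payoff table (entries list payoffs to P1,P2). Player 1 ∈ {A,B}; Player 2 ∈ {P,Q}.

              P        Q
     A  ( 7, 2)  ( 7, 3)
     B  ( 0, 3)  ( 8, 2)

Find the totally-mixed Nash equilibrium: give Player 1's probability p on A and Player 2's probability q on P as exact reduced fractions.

P1 indiff ⇒ q·7+(1-q)·7 = q·0+(1-q)·8 ⇒ q(7) = (1-q)(1) ⇒ q = 1/8
P2 indiff ⇒ p·2+(1-p)·3 = p·3+(1-p)·2 ⇒ p(-1) = (1-p)(-1) ⇒ p = 1/2

(p,q) = (1/2, 1/8)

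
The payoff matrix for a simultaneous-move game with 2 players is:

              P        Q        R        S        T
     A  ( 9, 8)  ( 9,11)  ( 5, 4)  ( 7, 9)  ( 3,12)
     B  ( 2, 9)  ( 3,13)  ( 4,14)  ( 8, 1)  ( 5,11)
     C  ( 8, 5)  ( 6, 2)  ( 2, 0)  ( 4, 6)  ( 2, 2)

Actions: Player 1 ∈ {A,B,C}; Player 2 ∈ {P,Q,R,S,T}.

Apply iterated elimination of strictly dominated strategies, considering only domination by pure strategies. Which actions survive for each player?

IESDS → P1:{A,B} P2:{Q,R,T}

P1 drop C (A beats it: P:9>8 Q:9>6 R:5>2 S:7>4 T:3>2)
P2 drop P (Q beats it: A:11>8 B:13>9)
P2 drop S (Q beats it: A:11>9 B:13>1)
P1→{A,B} P2→{Q,R,T}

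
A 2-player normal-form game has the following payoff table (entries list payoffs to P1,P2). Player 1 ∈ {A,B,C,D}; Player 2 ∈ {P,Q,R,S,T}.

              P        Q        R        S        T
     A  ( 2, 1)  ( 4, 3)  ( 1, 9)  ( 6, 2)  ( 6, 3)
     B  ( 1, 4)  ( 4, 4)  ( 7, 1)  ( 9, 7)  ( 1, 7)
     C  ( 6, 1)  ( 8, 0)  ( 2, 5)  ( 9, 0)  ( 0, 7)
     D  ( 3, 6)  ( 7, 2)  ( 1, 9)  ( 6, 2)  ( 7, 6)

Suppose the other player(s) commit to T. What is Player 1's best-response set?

BR_1 = {D}

u_1(A vs T) = 6
u_1(B vs T) = 1
u_1(C vs T) = 0
u_1(D vs T) = 7
max payoff 7 at {D}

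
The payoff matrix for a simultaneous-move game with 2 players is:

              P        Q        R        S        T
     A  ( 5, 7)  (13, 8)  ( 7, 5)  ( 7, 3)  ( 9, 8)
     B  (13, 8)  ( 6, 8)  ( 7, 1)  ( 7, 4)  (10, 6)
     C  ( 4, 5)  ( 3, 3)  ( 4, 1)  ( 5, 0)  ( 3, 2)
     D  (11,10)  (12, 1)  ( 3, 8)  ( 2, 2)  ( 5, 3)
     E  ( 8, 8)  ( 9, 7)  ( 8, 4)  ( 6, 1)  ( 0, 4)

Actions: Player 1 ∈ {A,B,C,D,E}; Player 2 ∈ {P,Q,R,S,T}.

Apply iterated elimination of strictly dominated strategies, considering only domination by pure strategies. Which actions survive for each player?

IESDS → P1:{A,B,D} P2:{P,Q,T}

P1 drop C (A beats it: P:5>4 Q:13>3 R:7>4 S:7>5 T:9>3)
P2 drop R (P beats it: A:7>5 B:8>1 D:10>8 E:8>4)
P2 drop S (P beats it: A:7>3 B:8>4 D:10>2 E:8>1)
P1 drop E (D beats it: P:11>8 Q:12>9 T:5>0)
P1→{A,B,D} P2→{P,Q,T}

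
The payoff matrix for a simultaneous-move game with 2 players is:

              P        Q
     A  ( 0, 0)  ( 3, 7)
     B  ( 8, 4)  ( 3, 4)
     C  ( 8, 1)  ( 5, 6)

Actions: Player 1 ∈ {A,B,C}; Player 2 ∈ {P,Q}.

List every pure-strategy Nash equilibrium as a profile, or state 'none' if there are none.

NE set: (B,P), (C,Q)

(A,P): not NE [P1→C gives 8>0; P2→Q gives 7>0]
(A,Q): not NE [P1→C gives 5>3]
(B,P): NE
(B,Q): not NE [P1→C gives 5>3]
(C,P): not NE [P2→Q gives 6>1]
(C,Q): NE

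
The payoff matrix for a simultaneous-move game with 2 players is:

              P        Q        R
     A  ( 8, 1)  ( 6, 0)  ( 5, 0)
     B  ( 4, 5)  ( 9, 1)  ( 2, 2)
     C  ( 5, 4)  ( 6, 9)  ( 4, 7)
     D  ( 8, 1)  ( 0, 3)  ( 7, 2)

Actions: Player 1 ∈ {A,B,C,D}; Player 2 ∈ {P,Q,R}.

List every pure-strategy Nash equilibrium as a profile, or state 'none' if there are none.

(A,P): NE
(A,Q): not NE [P1→B gives 9>6; P2→P gives 1>0]
(A,R): not NE [P1→D gives 7>5; P2→P gives 1>0]
(B,P): not NE [P1→D gives 8>4]
(B,Q): not NE [P2→P gives 5>1]
(B,R): not NE [P1→D gives 7>2; P2→P gives 5>2]
(C,P): not NE [P1→D gives 8>5; P2→Q gives 9>4]
(C,Q): not NE [P1→B gives 9>6]
(C,R): not NE [P1→D gives 7>4; P2→Q gives 9>7]
(D,P): not NE [P2→Q gives 3>1]
(D,Q): not NE [P1→B gives 9>0]
(D,R): not NE [P2→Q gives 3>2]

NE set: (A,P)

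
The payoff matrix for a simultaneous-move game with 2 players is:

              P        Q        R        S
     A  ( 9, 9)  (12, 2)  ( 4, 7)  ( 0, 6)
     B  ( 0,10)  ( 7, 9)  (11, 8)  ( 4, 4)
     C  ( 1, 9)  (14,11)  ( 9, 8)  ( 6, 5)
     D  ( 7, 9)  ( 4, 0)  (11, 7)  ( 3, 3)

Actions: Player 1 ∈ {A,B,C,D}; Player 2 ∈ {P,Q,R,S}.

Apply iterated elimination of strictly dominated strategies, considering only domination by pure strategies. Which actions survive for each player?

Remaining: P1:{A,C} P2:{P,Q}

P2 drop R (P beats it: A:9>7 B:10>8 C:9>8 D:9>7)
P1 drop B (C beats it: P:1>0 Q:14>7 S:6>4)
P2 drop S (P beats it: A:9>6 C:9>5 D:9>3)
P1 drop D (A beats it: P:9>7 Q:12>4)
P1→{A,C} P2→{P,Q}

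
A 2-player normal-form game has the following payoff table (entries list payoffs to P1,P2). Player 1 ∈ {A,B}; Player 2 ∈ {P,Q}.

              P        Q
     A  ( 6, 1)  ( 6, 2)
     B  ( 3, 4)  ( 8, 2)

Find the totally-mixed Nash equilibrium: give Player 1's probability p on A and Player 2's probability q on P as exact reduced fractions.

(p,q) = (2/3, 2/5)

P1 indiff ⇒ q·6+(1-q)·6 = q·3+(1-q)·8 ⇒ q(3) = (1-q)(2) ⇒ q = 2/5
P2 indiff ⇒ p·1+(1-p)·4 = p·2+(1-p)·2 ⇒ p(-1) = (1-p)(-2) ⇒ p = 2/3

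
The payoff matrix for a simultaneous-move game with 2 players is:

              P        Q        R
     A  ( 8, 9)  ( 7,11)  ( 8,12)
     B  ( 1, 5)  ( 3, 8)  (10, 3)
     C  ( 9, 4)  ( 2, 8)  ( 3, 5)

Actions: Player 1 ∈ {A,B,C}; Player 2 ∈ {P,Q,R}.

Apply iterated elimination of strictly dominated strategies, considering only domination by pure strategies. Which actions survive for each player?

P2 drop P (Q beats it: A:11>9 B:8>5 C:8>4)
P1 drop C (A beats it: Q:7>2 R:8>3)
P1→{A,B} P2→{Q,R}

Remaining: P1:{A,B} P2:{Q,R}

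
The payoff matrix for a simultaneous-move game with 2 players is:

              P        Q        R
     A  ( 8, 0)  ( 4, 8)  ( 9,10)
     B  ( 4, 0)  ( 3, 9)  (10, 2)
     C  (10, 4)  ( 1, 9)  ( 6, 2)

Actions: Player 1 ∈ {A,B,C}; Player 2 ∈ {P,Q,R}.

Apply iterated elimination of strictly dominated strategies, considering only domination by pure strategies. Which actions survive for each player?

IESDS → P1:{A,B} P2:{Q,R}

P2 drop P (Q beats it: A:8>0 B:9>0 C:9>4)
P1 drop C (A beats it: Q:4>1 R:9>6)
P1→{A,B} P2→{Q,R}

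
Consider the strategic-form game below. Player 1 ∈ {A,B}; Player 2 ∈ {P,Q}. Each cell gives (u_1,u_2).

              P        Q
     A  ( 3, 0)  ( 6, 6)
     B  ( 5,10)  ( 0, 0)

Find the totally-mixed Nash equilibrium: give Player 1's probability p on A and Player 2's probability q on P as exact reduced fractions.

P1 indiff ⇒ q·3+(1-q)·6 = q·5+(1-q)·0 ⇒ q(-2) = (1-q)(-6) ⇒ q = 3/4
P2 indiff ⇒ p·0+(1-p)·10 = p·6+(1-p)·0 ⇒ p(-6) = (1-p)(-10) ⇒ p = 5/8

p=5/8, q=3/4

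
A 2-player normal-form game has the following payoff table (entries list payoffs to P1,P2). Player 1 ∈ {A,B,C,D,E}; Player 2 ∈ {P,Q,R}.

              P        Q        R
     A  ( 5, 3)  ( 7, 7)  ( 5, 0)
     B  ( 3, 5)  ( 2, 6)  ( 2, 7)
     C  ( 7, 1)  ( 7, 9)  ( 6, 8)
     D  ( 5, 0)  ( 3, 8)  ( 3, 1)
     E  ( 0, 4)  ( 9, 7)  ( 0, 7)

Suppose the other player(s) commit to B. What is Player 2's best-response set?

u_2(P vs B) = 5
u_2(Q vs B) = 6
u_2(R vs B) = 7
max payoff 7 at {R}

BR_2 = {R}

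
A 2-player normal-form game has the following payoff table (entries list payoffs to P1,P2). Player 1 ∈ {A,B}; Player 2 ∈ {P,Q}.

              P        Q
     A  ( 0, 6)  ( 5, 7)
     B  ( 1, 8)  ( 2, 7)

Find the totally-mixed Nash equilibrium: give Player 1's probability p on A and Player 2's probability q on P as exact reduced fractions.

(p,q) = (1/2, 3/4)

P1 indiff ⇒ q·0+(1-q)·5 = q·1+(1-q)·2 ⇒ q(-1) = (1-q)(-3) ⇒ q = 3/4
P2 indiff ⇒ p·6+(1-p)·8 = p·7+(1-p)·7 ⇒ p(-1) = (1-p)(-1) ⇒ p = 1/2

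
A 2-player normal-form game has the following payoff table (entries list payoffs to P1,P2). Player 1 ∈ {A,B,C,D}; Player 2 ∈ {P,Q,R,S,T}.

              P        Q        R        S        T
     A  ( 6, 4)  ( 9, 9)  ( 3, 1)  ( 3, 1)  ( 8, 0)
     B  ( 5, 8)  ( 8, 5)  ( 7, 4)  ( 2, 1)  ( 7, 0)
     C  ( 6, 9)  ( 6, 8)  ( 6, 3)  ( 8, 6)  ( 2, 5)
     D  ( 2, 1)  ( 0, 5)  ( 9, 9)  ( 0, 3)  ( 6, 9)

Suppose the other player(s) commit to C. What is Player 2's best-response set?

u_2(P vs C) = 9
u_2(Q vs C) = 8
u_2(R vs C) = 3
u_2(S vs C) = 6
u_2(T vs C) = 5
max payoff 9 at {P}

BR_2 = {P}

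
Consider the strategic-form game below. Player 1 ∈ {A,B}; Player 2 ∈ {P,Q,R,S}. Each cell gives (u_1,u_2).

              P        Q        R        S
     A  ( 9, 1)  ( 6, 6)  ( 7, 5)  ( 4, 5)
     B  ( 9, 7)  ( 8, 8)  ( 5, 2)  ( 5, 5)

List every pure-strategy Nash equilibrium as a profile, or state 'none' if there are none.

(A,P): not NE [P2→Q gives 6>1]
(A,Q): not NE [P1→B gives 8>6]
(A,R): not NE [P2→Q gives 6>5]
(A,S): not NE [P1→B gives 5>4; P2→Q gives 6>5]
(B,P): not NE [P2→Q gives 8>7]
(B,Q): NE
(B,R): not NE [P1→A gives 7>5; P2→Q gives 8>2]
(B,S): not NE [P2→Q gives 8>5]

NE set: (B,Q)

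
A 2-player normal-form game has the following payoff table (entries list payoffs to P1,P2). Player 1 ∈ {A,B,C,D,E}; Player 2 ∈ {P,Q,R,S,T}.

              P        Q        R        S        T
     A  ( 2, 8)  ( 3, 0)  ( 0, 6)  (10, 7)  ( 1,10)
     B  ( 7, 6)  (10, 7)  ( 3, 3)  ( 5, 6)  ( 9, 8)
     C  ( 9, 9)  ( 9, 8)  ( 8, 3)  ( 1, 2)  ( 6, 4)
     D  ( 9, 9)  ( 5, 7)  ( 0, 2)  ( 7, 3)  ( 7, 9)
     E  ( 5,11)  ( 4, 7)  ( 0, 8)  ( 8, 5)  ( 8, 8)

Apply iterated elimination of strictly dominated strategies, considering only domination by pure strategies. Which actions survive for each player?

P2 drop R (P beats it: A:8>6 B:6>3 C:9>3 D:9>2 E:11>8)
P2 drop S (T beats it: A:10>7 B:8>6 C:4>2 D:9>3 E:8>5)
P1 drop A (B beats it: P:7>2 Q:10>3 T:9>1)
P1 drop E (B beats it: P:7>5 Q:10>4 T:9>8)
P1→{B,C,D} P2→{P,Q,T}

IESDS → P1:{B,C,D} P2:{P,Q,T}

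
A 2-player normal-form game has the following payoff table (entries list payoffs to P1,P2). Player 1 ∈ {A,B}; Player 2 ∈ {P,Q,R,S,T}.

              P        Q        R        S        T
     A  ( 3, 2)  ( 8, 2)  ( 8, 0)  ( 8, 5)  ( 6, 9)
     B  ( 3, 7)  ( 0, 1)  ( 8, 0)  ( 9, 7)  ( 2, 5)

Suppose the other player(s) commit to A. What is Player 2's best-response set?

u_2(P vs A) = 2
u_2(Q vs A) = 2
u_2(R vs A) = 0
u_2(S vs A) = 5
u_2(T vs A) = 9
max payoff 9 at {T}

P2 best: {T}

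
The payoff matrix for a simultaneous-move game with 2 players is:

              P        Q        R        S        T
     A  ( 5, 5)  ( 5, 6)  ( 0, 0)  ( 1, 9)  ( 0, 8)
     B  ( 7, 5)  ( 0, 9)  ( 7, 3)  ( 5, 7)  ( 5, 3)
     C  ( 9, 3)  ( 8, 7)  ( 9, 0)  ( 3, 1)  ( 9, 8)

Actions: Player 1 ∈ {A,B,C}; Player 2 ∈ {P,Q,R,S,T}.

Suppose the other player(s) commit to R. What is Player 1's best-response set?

argmax u_1 = {C}

u_1(A vs R) = 0
u_1(B vs R) = 7
u_1(C vs R) = 9
max payoff 9 at {C}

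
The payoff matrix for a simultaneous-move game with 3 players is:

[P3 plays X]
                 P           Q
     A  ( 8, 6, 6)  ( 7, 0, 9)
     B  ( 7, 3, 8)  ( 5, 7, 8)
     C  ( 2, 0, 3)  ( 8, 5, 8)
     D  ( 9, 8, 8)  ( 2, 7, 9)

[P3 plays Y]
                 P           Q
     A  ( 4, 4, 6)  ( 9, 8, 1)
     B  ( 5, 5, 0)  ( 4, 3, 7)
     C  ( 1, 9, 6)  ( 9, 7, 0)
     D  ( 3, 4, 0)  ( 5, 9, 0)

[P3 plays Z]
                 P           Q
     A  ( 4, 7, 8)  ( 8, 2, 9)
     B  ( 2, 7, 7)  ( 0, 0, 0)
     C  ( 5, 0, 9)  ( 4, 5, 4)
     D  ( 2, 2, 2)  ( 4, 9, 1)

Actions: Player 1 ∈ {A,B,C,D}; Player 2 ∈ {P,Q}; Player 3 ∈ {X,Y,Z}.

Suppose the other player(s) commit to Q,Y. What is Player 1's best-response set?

u_1(A vs Q,Y) = 9
u_1(B vs Q,Y) = 4
u_1(C vs Q,Y) = 9
u_1(D vs Q,Y) = 5
max payoff 9 at {A,C}

argmax u_1 = {A,C}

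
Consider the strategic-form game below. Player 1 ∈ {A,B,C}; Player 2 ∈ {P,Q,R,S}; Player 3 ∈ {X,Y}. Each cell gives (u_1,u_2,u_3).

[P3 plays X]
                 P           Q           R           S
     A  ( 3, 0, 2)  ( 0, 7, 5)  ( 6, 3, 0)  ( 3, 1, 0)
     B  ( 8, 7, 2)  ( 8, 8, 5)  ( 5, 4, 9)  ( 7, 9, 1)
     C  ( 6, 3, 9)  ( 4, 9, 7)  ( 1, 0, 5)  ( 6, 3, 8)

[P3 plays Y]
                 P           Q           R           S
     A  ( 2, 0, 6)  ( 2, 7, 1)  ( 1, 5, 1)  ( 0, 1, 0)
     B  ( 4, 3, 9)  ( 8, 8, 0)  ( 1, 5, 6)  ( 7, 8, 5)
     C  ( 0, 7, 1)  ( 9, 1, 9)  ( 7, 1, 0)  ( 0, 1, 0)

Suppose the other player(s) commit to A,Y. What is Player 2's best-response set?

u_2(P vs A,Y) = 0
u_2(Q vs A,Y) = 7
u_2(R vs A,Y) = 5
u_2(S vs A,Y) = 1
max payoff 7 at {Q}

BR_2 = {Q}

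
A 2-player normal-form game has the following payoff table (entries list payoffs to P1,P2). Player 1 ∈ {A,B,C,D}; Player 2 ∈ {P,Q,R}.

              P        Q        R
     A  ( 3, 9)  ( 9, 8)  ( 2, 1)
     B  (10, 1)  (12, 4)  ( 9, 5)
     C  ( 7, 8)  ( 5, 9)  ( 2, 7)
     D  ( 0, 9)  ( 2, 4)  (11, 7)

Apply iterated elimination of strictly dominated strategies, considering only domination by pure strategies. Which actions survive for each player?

P1 drop A (B beats it: P:10>3 Q:12>9 R:9>2)
P1 drop C (B beats it: P:10>7 Q:12>5 R:9>2)
P2 drop Q (R beats it: B:5>4 D:7>4)
P1→{B,D} P2→{P,R}

IESDS → P1:{B,D} P2:{P,R}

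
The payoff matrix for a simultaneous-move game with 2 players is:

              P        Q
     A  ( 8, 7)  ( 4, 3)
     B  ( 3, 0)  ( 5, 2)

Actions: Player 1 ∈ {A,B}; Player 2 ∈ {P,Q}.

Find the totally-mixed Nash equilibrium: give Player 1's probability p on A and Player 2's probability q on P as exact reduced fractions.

P1 indiff ⇒ q·8+(1-q)·4 = q·3+(1-q)·5 ⇒ q(5) = (1-q)(1) ⇒ q = 1/6
P2 indiff ⇒ p·7+(1-p)·0 = p·3+(1-p)·2 ⇒ p(4) = (1-p)(2) ⇒ p = 1/3

P1 mixes 1/3 on A; P2 mixes 1/6 on P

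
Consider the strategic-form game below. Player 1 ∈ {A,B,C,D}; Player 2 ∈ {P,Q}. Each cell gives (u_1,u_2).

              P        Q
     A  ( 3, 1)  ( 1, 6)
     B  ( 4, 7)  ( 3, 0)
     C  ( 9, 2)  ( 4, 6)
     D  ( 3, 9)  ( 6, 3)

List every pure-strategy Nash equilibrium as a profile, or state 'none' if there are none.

(A,P): not NE [P1→C gives 9>3; P2→Q gives 6>1]
(A,Q): not NE [P1→D gives 6>1]
(B,P): not NE [P1→C gives 9>4]
(B,Q): not NE [P1→D gives 6>3; P2→P gives 7>0]
(C,P): not NE [P2→Q gives 6>2]
(C,Q): not NE [P1→D gives 6>4]
(D,P): not NE [P1→C gives 9>3]
(D,Q): not NE [P2→P gives 9>3]

Equilibria: none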